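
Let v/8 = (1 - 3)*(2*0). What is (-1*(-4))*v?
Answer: 0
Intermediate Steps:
v = 0 (v = 8*((1 - 3)*(2*0)) = 8*(-2*0) = 8*0 = 0)
(-1*(-4))*v = -1*(-4)*0 = 4*0 = 0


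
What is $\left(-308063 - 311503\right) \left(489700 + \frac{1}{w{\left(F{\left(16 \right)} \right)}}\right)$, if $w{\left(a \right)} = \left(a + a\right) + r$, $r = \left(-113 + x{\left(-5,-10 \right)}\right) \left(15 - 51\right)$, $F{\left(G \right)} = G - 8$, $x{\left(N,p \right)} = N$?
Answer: $- \frac{646851934776183}{2132} \approx -3.034 \cdot 10^{11}$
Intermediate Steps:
$F{\left(G \right)} = -8 + G$ ($F{\left(G \right)} = G - 8 = -8 + G$)
$r = 4248$ ($r = \left(-113 - 5\right) \left(15 - 51\right) = \left(-118\right) \left(-36\right) = 4248$)
$w{\left(a \right)} = 4248 + 2 a$ ($w{\left(a \right)} = \left(a + a\right) + 4248 = 2 a + 4248 = 4248 + 2 a$)
$\left(-308063 - 311503\right) \left(489700 + \frac{1}{w{\left(F{\left(16 \right)} \right)}}\right) = \left(-308063 - 311503\right) \left(489700 + \frac{1}{4248 + 2 \left(-8 + 16\right)}\right) = - 619566 \left(489700 + \frac{1}{4248 + 2 \cdot 8}\right) = - 619566 \left(489700 + \frac{1}{4248 + 16}\right) = - 619566 \left(489700 + \frac{1}{4264}\right) = \left(-619566\right) \frac{2088080801}{4264} = - \frac{646851934776183}{2132}$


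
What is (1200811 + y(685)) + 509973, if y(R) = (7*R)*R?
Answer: 4995359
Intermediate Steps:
y(R) = 7*R**2
(1200811 + y(685)) + 509973 = (1200811 + 7*685**2) + 509973 = (1200811 + 7*469225) + 509973 = (1200811 + 3284575) + 509973 = 4485386 + 509973 = 4995359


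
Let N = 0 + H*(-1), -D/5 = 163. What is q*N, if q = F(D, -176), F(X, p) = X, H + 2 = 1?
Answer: -815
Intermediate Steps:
D = -815 (D = -5*163 = -815)
H = -1 (H = -2 + 1 = -1)
q = -815
N = 1 (N = 0 - 1*(-1) = 0 + 1 = 1)
q*N = -815*1 = -815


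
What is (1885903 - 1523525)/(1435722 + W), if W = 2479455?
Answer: 362378/3915177 ≈ 0.092557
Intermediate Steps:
(1885903 - 1523525)/(1435722 + W) = (1885903 - 1523525)/(1435722 + 2479455) = 362378/3915177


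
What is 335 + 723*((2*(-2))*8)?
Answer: -22801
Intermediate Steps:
335 + 723*((2*(-2))*8) = 335 + 723*(-4*8) = 335 + 723*(-32) = 335 - 23136 = -22801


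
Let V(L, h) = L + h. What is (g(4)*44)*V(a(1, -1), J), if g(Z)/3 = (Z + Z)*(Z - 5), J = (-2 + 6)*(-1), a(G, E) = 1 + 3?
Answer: 0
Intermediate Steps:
a(G, E) = 4
J = -4 (J = 4*(-1) = -4)
g(Z) = 6*Z*(-5 + Z) (g(Z) = 3*((Z + Z)*(Z - 5)) = 3*((2*Z)*(-5 + Z)) = 3*(2*Z*(-5 + Z)) = 6*Z*(-5 + Z))
(g(4)*44)*V(a(1, -1), J) = ((6*4*(-5 + 4))*44)*(4 - 4) = ((6*4*(-1))*44)*0 = -24*44*0 = -1056*0 = 0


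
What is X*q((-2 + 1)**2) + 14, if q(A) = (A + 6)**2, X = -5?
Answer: -231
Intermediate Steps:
q(A) = (6 + A)**2
X*q((-2 + 1)**2) + 14 = -5*(6 + (-2 + 1)**2)**2 + 14 = -5*(6 + (-1)**2)**2 + 14 = -5*(6 + 1)**2 + 14 = -5*7**2 + 14 = -5*49 + 14 = -245 + 14 = -231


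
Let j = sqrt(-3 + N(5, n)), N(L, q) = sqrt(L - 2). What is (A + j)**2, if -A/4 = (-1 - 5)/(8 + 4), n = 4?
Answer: (2 + I*sqrt(3 - sqrt(3)))**2 ≈ 2.7321 + 4.5041*I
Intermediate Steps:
N(L, q) = sqrt(-2 + L)
j = sqrt(-3 + sqrt(3)) (j = sqrt(-3 + sqrt(-2 + 5)) = sqrt(-3 + sqrt(3)) ≈ 1.126*I)
A = 2 (A = -4*(-1 - 5)/(8 + 4) = -(-24)/12 = -4*(-1/2) = 2)
(A + j)**2 = (2 + sqrt(-3 + sqrt(3)))**2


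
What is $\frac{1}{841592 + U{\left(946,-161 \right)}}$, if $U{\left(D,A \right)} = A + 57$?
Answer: $\frac{1}{841488} \approx 1.1884 \cdot 10^{-6}$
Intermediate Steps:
$U{\left(D,A \right)} = 57 + A$
$\frac{1}{841592 + U{\left(946,-161 \right)}} = \frac{1}{841592 + \left(57 - 161\right)} = \frac{1}{841592 - 104} = \frac{1}{841488}$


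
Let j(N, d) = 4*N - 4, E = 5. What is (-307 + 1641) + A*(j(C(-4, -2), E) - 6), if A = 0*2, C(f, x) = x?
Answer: 1334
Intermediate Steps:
A = 0
j(N, d) = -4 + 4*N
(-307 + 1641) + A*(j(C(-4, -2), E) - 6) = (-307 + 1641) + 0*((-4 + 4*(-2)) - 6) = 1334 + 0*((-4 - 8) - 6) = 1334 + 0*(-12 - 6) = 1334 + 0*(-18) = 1334 + 0 = 1334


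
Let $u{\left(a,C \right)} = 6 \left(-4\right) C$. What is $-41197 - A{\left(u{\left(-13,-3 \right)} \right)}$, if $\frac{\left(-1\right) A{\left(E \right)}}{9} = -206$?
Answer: $-43051$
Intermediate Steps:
$u{\left(a,C \right)} = - 24 C$
$A{\left(E \right)} = 1854$ ($A{\left(E \right)} = \left(-9\right) \left(-206\right) = 1854$)
$-41197 - A{\left(u{\left(-13,-3 \right)} \right)} = -41197 - 1854 = -43051$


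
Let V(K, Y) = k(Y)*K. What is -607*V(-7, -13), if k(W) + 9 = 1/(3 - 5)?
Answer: -80731/2 ≈ -40366.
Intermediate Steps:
k(W) = -19/2 (k(W) = -9 + 1/(3 - 5) = -9 + 1/(-2) = -9 - ½ = -19/2)
V(K, Y) = -19*K/2
-607*V(-7, -13) = -(-11533)*(-7)/2 = -607*133/2 = -80731/2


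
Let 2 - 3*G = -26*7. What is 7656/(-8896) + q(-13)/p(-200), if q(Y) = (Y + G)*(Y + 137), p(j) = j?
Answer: -514199/16680 ≈ -30.827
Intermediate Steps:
G = 184/3 (G = ⅔ - (-26)*7/3 = ⅔ - ⅓*(-182) = ⅔ + 182/3 = 184/3 ≈ 61.333)
q(Y) = (137 + Y)*(184/3 + Y) (q(Y) = (Y + 184/3)*(Y + 137) = (184/3 + Y)*(137 + Y) = (137 + Y)*(184/3 + Y))
7656/(-8896) + q(-13)/p(-200) = 7656/(-8896) + (25208/3 + (-13)² + (595/3)*(-13))/(-200) = 7656*(-1/8896) + (25208/3 + 169 - 7735/3)*(-1/200) = -957/1112 + (17980/3)*(-1/200) = -957/1112 - 899/30 = -514199/16680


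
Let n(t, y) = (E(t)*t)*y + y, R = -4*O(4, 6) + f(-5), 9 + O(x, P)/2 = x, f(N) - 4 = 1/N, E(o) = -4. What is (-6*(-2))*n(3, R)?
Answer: -28908/5 ≈ -5781.6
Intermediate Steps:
f(N) = 4 + 1/N
O(x, P) = -18 + 2*x
R = 219/5 (R = -4*(-18 + 2*4) + (4 + 1/(-5)) = -4*(-18 + 8) + (4 - ⅕) = -4*(-10) + 19/5 = 40 + 19/5 = 219/5 ≈ 43.800)
n(t, y) = y - 4*t*y (n(t, y) = (-4*t)*y + y = -4*t*y + y = y - 4*t*y)
(-6*(-2))*n(3, R) = (-6*(-2))*(219*(1 - 4*3)/5) = 12*(219*(1 - 12)/5) = 12*((219/5)*(-11)) = 12*(-2409/5) = -28908/5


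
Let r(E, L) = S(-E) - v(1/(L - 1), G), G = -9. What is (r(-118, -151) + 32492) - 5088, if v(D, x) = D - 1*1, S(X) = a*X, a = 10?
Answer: 4344921/152 ≈ 28585.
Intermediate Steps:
S(X) = 10*X
v(D, x) = -1 + D (v(D, x) = D - 1 = -1 + D)
r(E, L) = 1 - 1/(-1 + L) - 10*E (r(E, L) = 10*(-E) - (-1 + 1/(L - 1)) = -10*E - (-1 + 1/(-1 + L)) = -10*E + (1 - 1/(-1 + L)) = 1 - 1/(-1 + L) - 10*E)
(r(-118, -151) + 32492) - 5088 = ((-1 + (1 - 10*(-118))*(-1 - 151))/(-1 - 151) + 32492) - 5088 = ((-1 + (1 + 1180)*(-152))/(-152) + 32492) - 5088 = (-(-1 + 1181*(-152))/152 + 32492) - 5088 = (-(-1 - 179512)/152 + 32492) - 5088 = (-1/152*(-179513) + 32492) - 5088 = (179513/152 + 32492) - 5088 = 5118297/152 - 5088 = 4344921/152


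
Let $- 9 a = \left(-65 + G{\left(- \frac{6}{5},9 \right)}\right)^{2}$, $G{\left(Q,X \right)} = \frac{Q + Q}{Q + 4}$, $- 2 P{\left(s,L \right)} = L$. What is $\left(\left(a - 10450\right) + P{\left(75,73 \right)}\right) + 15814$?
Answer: $\frac{4273813}{882} \approx 4845.6$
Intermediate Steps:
$P{\left(s,L \right)} = - \frac{L}{2}$
$G{\left(Q,X \right)} = \frac{2 Q}{4 + Q}$
$a = - \frac{212521}{441}$ ($a = - \frac{\left(-65 + \frac{2 \left(- \frac{6}{5}\right)}{4 - \frac{6}{5}}\right)^{2}}{9} = - \frac{\left(-65 + \frac{2 \left(\left(-6\right) \frac{1}{5}\right)}{4 - \frac{6}{5}}\right)^{2}}{9} = - \frac{\left(-65 + 2 \left(- \frac{6}{5}\right) \frac{1}{4 - \frac{6}{5}}\right)^{2}}{9} = - \frac{\left(-65 + 2 \left(- \frac{6}{5}\right) \frac{1}{\frac{14}{5}}\right)^{2}}{9} = - \frac{\left(-65 + 2 \left(- \frac{6}{5}\right) \frac{5}{14}\right)^{2}}{9} = - \frac{\left(-65 - \frac{6}{7}\right)^{2}}{9} = - \frac{\left(- \frac{461}{7}\right)^{2}}{9} = \left(- \frac{1}{9}\right) \frac{212521}{49} = - \frac{212521}{441} \approx -481.91$)
$\left(\left(a - 10450\right) + P{\left(75,73 \right)}\right) + 15814 = \left(\left(- \frac{212521}{441} - 10450\right) - \frac{73}{2}\right) + 15814 = \left(- \frac{4820971}{441} - \frac{73}{2}\right) + 15814 = - \frac{9674135}{882} + 15814 = \frac{4273813}{882}$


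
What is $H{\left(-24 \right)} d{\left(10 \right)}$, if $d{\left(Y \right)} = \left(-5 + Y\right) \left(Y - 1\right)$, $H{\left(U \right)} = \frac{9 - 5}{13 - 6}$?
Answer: $\frac{180}{7} \approx 25.714$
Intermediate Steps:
$H{\left(U \right)} = \frac{4}{7}$
$d{\left(Y \right)} = \left(-1 + Y\right) \left(-5 + Y\right)$ ($d{\left(Y \right)} = \left(-5 + Y\right) \left(-1 + Y\right) = \left(-1 + Y\right) \left(-5 + Y\right)$)
$H{\left(-24 \right)} d{\left(10 \right)} = \frac{4 \left(5 + 10^{2} - 60\right)}{7} = \frac{4 \left(5 + 100 - 60\right)}{7} = \frac{4}{7} \cdot 45 = \frac{180}{7}$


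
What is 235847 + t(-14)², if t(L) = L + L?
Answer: 236631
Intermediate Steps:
t(L) = 2*L
235847 + t(-14)² = 235847 + (2*(-14))² = 235847 + (-28)² = 235847 + 784 = 236631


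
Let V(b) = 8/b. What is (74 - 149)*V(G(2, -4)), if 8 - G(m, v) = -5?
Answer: -600/13 ≈ -46.154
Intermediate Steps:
G(m, v) = 13 (G(m, v) = 8 - 1*(-5) = 8 + 5 = 13)
(74 - 149)*V(G(2, -4)) = (74 - 149)*(8/13) = -600/13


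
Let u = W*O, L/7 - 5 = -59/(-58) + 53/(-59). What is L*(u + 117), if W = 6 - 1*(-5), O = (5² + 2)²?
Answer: 498814092/1711 ≈ 2.9153e+5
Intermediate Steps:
O = 729 (O = (25 + 2)² = 27² = 729)
W = 11 (W = 6 + 5 = 11)
L = 122619/3422 (L = 35 + 7*(-59/(-58) + 53/(-59)) = 35 + 7*(-59*(-1/58) + 53*(-1/59)) = 35 + 7*(59/58 - 53/59) = 35 + 7*(407/3422) = 35 + 2849/3422 = 122619/3422 ≈ 35.833)
u = 8019 (u = 11*729 = 8019)
L*(u + 117) = 122619*(8019 + 117)/3422 = (122619/3422)*8136 = 498814092/1711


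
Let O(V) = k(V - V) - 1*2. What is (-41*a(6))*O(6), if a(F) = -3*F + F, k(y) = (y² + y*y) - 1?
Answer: -1476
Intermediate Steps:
k(y) = -1 + 2*y² (k(y) = (y² + y²) - 1 = 2*y² - 1 = -1 + 2*y²)
a(F) = -2*F
O(V) = -3 (O(V) = (-1 + 2*(V - V)²) - 1*2 = (-1 + 2*0²) - 2 = (-1 + 2*0) - 2 = (-1 + 0) - 2 = -1 - 2 = -3)
(-41*a(6))*O(6) = -(-82)*6*(-3) = -41*(-12)*(-3) = 492*(-3) = -1476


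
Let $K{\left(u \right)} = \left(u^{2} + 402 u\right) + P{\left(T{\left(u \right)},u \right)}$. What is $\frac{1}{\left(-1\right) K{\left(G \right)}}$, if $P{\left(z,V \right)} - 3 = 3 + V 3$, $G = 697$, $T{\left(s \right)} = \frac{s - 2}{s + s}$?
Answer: $- \frac{1}{768100} \approx -1.3019 \cdot 10^{-6}$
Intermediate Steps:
$T{\left(s \right)} = \frac{-2 + s}{2 s}$
$P{\left(z,V \right)} = 6 + 3 V$ ($P{\left(z,V \right)} = 3 + \left(3 + V 3\right) = 3 + \left(3 + 3 V\right) = 6 + 3 V$)
$K{\left(u \right)} = 6 + u^{2} + 405 u$ ($K{\left(u \right)} = \left(u^{2} + 402 u\right) + \left(6 + 3 u\right) = 6 + u^{2} + 405 u$)
$\frac{1}{\left(-1\right) K{\left(G \right)}} = \frac{1}{\left(-1\right) \left(6 + 697^{2} + 405 \cdot 697\right)} = \frac{1}{\left(-1\right) \left(6 + 485809 + 282285\right)} = \frac{1}{\left(-1\right) 768100} = \frac{1}{-768100} = - \frac{1}{768100}$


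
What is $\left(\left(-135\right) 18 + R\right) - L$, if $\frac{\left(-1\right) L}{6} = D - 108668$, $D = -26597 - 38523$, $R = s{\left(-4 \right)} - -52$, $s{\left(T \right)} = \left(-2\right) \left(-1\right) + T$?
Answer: $-1045108$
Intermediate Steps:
$s{\left(T \right)} = 2 + T$
$R = 50$ ($R = \left(2 - 4\right) - -52 = -2 + 52 = 50$)
$D = -65120$ ($D = -26597 - 38523 = -65120$)
$L = 1042728$ ($L = - 6 \left(-65120 - 108668\right) = \left(-6\right) \left(-173788\right) = 1042728$)
$\left(\left(-135\right) 18 + R\right) - L = \left(\left(-135\right) 18 + 50\right) - 1042728 = \left(-2430 + 50\right) - 1042728 = -2380 - 1042728 = -1045108$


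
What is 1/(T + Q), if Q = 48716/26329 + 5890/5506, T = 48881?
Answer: 72483737/3543289202350 ≈ 2.0457e-5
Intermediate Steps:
Q = 211654053/72483737 (Q = 48716*(1/26329) + 5890*(1/5506) = 48716/26329 + 2945/2753 = 211654053/72483737 ≈ 2.9200)
1/(T + Q) = 1/(48881 + 211654053/72483737) = 1/(3543289202350/72483737) = 72483737/3543289202350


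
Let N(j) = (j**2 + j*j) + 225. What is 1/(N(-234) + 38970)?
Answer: 1/148707 ≈ 6.7246e-6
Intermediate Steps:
N(j) = 225 + 2*j**2 (N(j) = (j**2 + j**2) + 225 = 2*j**2 + 225 = 225 + 2*j**2)
1/(N(-234) + 38970) = 1/((225 + 2*(-234)**2) + 38970) = 1/((225 + 2*54756) + 38970) = 1/((225 + 109512) + 38970) = 1/(109737 + 38970) = 1/148707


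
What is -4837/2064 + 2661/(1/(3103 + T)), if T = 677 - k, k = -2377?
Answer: 33816110891/2064 ≈ 1.6384e+7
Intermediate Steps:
T = 3054 (T = 677 - 1*(-2377) = 677 + 2377 = 3054)
-4837/2064 + 2661/(1/(3103 + T)) = -4837/2064 + 2661/(1/(3103 + 3054)) = -4837*1/2064 + 2661/(1/6157) = -4837/2064 + 2661/(1/6157) = -4837/2064 + 2661*6157 = -4837/2064 + 16383777 = 33816110891/2064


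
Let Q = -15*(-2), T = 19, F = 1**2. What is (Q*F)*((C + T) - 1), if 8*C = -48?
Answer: 360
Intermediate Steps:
F = 1
C = -6 (C = (1/8)*(-48) = -6)
Q = 30
(Q*F)*((C + T) - 1) = (30*1)*((-6 + 19) - 1) = 30*(13 - 1) = 30*12 = 360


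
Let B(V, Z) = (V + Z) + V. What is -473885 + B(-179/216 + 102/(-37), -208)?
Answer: -1894504283/3996 ≈ -4.7410e+5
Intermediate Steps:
B(V, Z) = Z + 2*V
-473885 + B(-179/216 + 102/(-37), -208) = -473885 + (-208 + 2*(-179/216 + 102/(-37))) = -473885 + (-208 + 2*(-179*1/216 + 102*(-1/37))) = -473885 + (-208 + 2*(-179/216 - 102/37)) = -473885 + (-208 + 2*(-28655/7992)) = -473885 + (-208 - 28655/3996) = -473885 - 859823/3996 = -1894504283/3996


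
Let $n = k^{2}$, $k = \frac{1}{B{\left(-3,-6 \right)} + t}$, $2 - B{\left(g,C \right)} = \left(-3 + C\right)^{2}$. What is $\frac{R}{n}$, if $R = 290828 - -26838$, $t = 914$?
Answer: $221484676850$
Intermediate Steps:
$B{\left(g,C \right)} = 2 - \left(-3 + C\right)^{2}$
$k = \frac{1}{835}$ ($k = \frac{1}{\left(2 - \left(-3 - 6\right)^{2}\right) + 914} = \frac{1}{\left(2 - \left(-9\right)^{2}\right) + 914} = \frac{1}{\left(2 - 81\right) + 914} = \frac{1}{-79 + 914} = \frac{1}{835} \approx 0.0011976$)
$R = 317666$ ($R = 290828 + 26838 = 317666$)
$n = \frac{1}{697225}$ ($n = \left(\frac{1}{835}\right)^{2} = \frac{1}{697225} \approx 1.4343 \cdot 10^{-6}$)
$\frac{R}{n} = 317666 \frac{1}{\frac{1}{697225}} = 317666 \cdot 697225 = 221484676850$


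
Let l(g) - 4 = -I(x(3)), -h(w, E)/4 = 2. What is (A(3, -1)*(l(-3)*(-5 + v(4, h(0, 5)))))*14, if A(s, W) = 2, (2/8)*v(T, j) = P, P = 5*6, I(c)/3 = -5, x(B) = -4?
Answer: 61180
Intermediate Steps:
I(c) = -15 (I(c) = 3*(-5) = -15)
P = 30
h(w, E) = -8 (h(w, E) = -4*2 = -8)
v(T, j) = 120 (v(T, j) = 4*30 = 120)
l(g) = 19 (l(g) = 4 - 1*(-15) = 4 + 15 = 19)
(A(3, -1)*(l(-3)*(-5 + v(4, h(0, 5)))))*14 = (2*(19*(-5 + 120)))*14 = (2*(19*115))*14 = (2*2185)*14 = 4370*14 = 61180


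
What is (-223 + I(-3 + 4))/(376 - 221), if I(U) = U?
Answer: -222/155 ≈ -1.4323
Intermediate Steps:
(-223 + I(-3 + 4))/(376 - 221) = (-223 + (-3 + 4))/(376 - 221) = (-223 + 1)/155 = -222*1/155 = -222/155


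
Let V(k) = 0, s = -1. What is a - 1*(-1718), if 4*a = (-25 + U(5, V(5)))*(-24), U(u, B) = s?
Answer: 1874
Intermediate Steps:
U(u, B) = -1
a = 156 (a = ((-25 - 1)*(-24))/4 = (-26*(-24))/4 = (¼)*624 = 156)
a - 1*(-1718) = 156 - 1*(-1718) = 156 + 1718 = 1874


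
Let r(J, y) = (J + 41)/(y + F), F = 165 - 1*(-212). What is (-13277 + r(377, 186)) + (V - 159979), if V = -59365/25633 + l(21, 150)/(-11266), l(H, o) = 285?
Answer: -28168898858426065/162583915814 ≈ -1.7326e+5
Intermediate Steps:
F = 377 (F = 165 + 212 = 377)
V = -676111495/288781378 (V = -59365/25633 + 285/(-11266) = -59365*1/25633 + 285*(-1/11266) = -59365/25633 - 285/11266 = -676111495/288781378 ≈ -2.3413)
r(J, y) = (41 + J)/(377 + y) (r(J, y) = (J + 41)/(y + 377) = (41 + J)/(377 + y))
(-13277 + r(377, 186)) + (V - 159979) = (-13277 + (41 + 377)/(377 + 186)) + (-676111495/288781378 - 159979) = (-13277 + 418/563) - 46199632182557/288781378 = -7474533/563 - 46199632182557/288781378 = -28168898858426065/162583915814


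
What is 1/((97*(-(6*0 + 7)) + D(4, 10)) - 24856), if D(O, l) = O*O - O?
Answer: -1/25523 ≈ -3.9180e-5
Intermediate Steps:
D(O, l) = O² - O
1/((97*(-(6*0 + 7)) + D(4, 10)) - 24856) = 1/((97*(-(6*0 + 7)) + 4*(-1 + 4)) - 24856) = 1/((97*(-(0 + 7)) + 4*3) - 24856) = 1/((97*(-1*7) + 12) - 24856) = 1/((97*(-7) + 12) - 24856) = 1/((-679 + 12) - 24856) = 1/(-667 - 24856) = 1/(-25523) = -1/25523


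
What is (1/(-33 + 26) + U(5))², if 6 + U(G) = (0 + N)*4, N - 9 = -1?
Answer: 32761/49 ≈ 668.59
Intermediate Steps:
N = 8 (N = 9 - 1 = 8)
U(G) = 26 (U(G) = -6 + (0 + 8)*4 = -6 + 8*4 = -6 + 32 = 26)
(1/(-33 + 26) + U(5))² = (1/(-33 + 26) + 26)² = (1/(-7) + 26)² = (-⅐ + 26)² = (181/7)² = 32761/49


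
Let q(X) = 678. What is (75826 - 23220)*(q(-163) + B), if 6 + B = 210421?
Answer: 11104758358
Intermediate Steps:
B = 210415 (B = -6 + 210421 = 210415)
(75826 - 23220)*(q(-163) + B) = (75826 - 23220)*(678 + 210415) = 52606*211093 = 11104758358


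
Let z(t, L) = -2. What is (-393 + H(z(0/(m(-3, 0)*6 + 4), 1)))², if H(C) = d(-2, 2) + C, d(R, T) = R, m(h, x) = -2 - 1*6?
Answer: 157609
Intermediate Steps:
m(h, x) = -8 (m(h, x) = -2 - 6 = -8)
H(C) = -2 + C
(-393 + H(z(0/(m(-3, 0)*6 + 4), 1)))² = (-393 + (-2 - 2))² = (-393 - 4)² = (-397)² = 157609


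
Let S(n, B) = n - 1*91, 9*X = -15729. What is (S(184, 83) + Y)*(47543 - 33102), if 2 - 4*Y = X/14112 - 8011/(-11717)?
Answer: 54594442054607/40493952 ≈ 1.3482e+6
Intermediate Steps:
X = -5243/3 (X = (⅑)*(-15729) = -5243/3 ≈ -1747.7)
S(n, B) = -91 + n (S(n, B) = n - 91 = -91 + n)
Y = 14579191/40493952 (Y = ½ - (-5243/3/14112 - 8011/(-11717))/4 = ½ - (-5243/3*1/14112 - 8011*(-1/11717))/4 = ½ - (-107/864 + 8011/11717)/4 = ½ - ¼*5667785/10123488 = ½ - 5667785/40493952 = 14579191/40493952 ≈ 0.36003)
(S(184, 83) + Y)*(47543 - 33102) = ((-91 + 184) + 14579191/40493952)*(47543 - 33102) = (93 + 14579191/40493952)*14441 = (3780516727/40493952)*14441 = 54594442054607/40493952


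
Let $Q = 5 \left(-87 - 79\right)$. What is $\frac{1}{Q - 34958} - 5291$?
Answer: $- \frac{189354309}{35788} \approx -5291.0$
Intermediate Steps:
$Q = -830$ ($Q = 5 \left(-166\right) = -830$)
$\frac{1}{Q - 34958} - 5291 = \frac{1}{-830 - 34958} - 5291 = \frac{1}{-35788} - 5291 = - \frac{1}{35788} - 5291 = - \frac{189354309}{35788}$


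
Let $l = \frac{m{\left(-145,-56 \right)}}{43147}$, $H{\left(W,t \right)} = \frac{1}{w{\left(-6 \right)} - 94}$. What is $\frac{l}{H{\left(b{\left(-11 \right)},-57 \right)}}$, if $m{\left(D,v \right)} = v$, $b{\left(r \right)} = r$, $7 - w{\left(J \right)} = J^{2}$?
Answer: $\frac{6888}{43147} \approx 0.15964$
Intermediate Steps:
$w{\left(J \right)} = 7 - J^{2}$
$H{\left(W,t \right)} = - \frac{1}{123}$ ($H{\left(W,t \right)} = \frac{1}{\left(7 - \left(-6\right)^{2}\right) - 94} = \frac{1}{\left(7 - 36\right) - 94} = \frac{1}{-29 - 94} = \frac{1}{-123} = - \frac{1}{123}$)
$l = - \frac{56}{43147} \approx -0.0012979$
$\frac{l}{H{\left(b{\left(-11 \right)},-57 \right)}} = - \frac{56}{43147 \left(- \frac{1}{123}\right)} = \left(- \frac{56}{43147}\right) \left(-123\right) = \frac{6888}{43147}$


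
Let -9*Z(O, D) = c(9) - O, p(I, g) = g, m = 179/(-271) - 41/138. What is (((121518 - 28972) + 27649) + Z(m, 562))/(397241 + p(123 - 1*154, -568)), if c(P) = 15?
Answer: 40454876707/133512991686 ≈ 0.30300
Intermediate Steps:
m = -35813/37398 (m = 179*(-1/271) - 41*1/138 = -179/271 - 41/138 = -35813/37398 ≈ -0.95762)
Z(O, D) = -5/3 + O/9 (Z(O, D) = -(15 - O)/9 = -5/3 + O/9)
(((121518 - 28972) + 27649) + Z(m, 562))/(397241 + p(123 - 1*154, -568)) = (((121518 - 28972) + 27649) + (-5/3 + (1/9)*(-35813/37398)))/(397241 - 568) = ((92546 + 27649) + (-5/3 - 35813/336582))/396673 = (120195 - 596783/336582)*(1/396673) = (40454876707/336582)*(1/396673) = 40454876707/133512991686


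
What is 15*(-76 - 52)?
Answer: -1920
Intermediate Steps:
15*(-76 - 52) = 15*(-128) = -1920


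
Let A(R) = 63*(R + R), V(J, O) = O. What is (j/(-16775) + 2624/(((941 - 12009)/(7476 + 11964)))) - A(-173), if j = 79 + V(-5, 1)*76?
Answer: 159571853453/9283285 ≈ 17189.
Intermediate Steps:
j = 155 (j = 79 + 1*76 = 79 + 76 = 155)
A(R) = 126*R (A(R) = 63*(2*R) = 126*R)
(j/(-16775) + 2624/(((941 - 12009)/(7476 + 11964)))) - A(-173) = (155/(-16775) + 2624/(((941 - 12009)/(7476 + 11964)))) - 126*(-173) = (155*(-1/16775) + 2624/((-11068/19440))) - 1*(-21798) = (-31/3355 + 2624/((-11068*1/19440))) + 21798 = (-31/3355 + 2624/(-2767/4860)) + 21798 = (-31/3355 + 2624*(-4860/2767)) + 21798 = (-31/3355 - 12752640/2767) + 21798 = -42785192977/9283285 + 21798 = 159571853453/9283285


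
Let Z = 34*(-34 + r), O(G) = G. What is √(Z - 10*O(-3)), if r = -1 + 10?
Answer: 2*I*√205 ≈ 28.636*I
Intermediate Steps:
r = 9
Z = -850 (Z = 34*(-34 + 9) = 34*(-25) = -850)
√(Z - 10*O(-3)) = √(-850 - 10*(-3)) = √(-850 + 30) = √(-820) = 2*I*√205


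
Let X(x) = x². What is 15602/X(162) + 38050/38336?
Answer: 199587809/125761248 ≈ 1.5870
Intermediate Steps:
15602/X(162) + 38050/38336 = 15602/(162²) + 38050/38336 = 15602/26244 + 38050*(1/38336) = 15602*(1/26244) + 19025/19168 = 7801/13122 + 19025/19168 = 199587809/125761248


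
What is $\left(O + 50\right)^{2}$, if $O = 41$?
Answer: $8281$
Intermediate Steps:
$\left(O + 50\right)^{2} = \left(41 + 50\right)^{2} = 91^{2} = 8281$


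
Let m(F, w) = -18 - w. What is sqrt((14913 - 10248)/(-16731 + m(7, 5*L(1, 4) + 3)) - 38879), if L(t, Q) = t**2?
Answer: 2*I*sqrt(2729296659869)/16757 ≈ 197.18*I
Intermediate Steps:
sqrt((14913 - 10248)/(-16731 + m(7, 5*L(1, 4) + 3)) - 38879) = sqrt((14913 - 10248)/(-16731 + (-18 - (5*1**2 + 3))) - 38879) = sqrt(4665/(-16731 + (-18 - (5*1 + 3))) - 38879) = sqrt(4665/(-16731 + (-18 - (5 + 3))) - 38879) = sqrt(4665/(-16731 + (-18 - 1*8)) - 38879) = sqrt(4665/(-16731 + (-18 - 8)) - 38879) = sqrt(4665/(-16731 - 26) - 38879) = sqrt(4665/(-16757) - 38879) = sqrt(4665*(-1/16757) - 38879) = sqrt(-4665/16757 - 38879) = sqrt(-651500068/16757) = 2*I*sqrt(2729296659869)/16757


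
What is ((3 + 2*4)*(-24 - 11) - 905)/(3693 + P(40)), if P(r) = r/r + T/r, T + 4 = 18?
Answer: -8600/24629 ≈ -0.34918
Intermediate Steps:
T = 14 (T = -4 + 18 = 14)
P(r) = 1 + 14/r (P(r) = r/r + 14/r = 1 + 14/r)
((3 + 2*4)*(-24 - 11) - 905)/(3693 + P(40)) = ((3 + 2*4)*(-24 - 11) - 905)/(3693 + (14 + 40)/40) = ((3 + 8)*(-35) - 905)/(3693 + (1/40)*54) = (11*(-35) - 905)/(3693 + 27/20) = (-385 - 905)/(73887/20) = -1290*20/73887 = -8600/24629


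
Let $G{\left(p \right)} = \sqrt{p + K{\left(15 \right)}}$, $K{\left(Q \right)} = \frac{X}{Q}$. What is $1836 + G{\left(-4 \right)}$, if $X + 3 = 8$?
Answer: $1836 + \frac{i \sqrt{33}}{3} \approx 1836.0 + 1.9149 i$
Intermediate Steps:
$X = 5$ ($X = -3 + 8 = 5$)
$K{\left(Q \right)} = \frac{5}{Q}$
$G{\left(p \right)} = \sqrt{\frac{1}{3} + p}$ ($G{\left(p \right)} = \sqrt{p + \frac{5}{15}} = \sqrt{p + 5 \cdot \frac{1}{15}} = \sqrt{p + \frac{1}{3}} = \sqrt{\frac{1}{3} + p}$)
$1836 + G{\left(-4 \right)} = 1836 + \frac{\sqrt{3 + 9 \left(-4\right)}}{3} = 1836 + \frac{\sqrt{3 - 36}}{3} = 1836 + \frac{\sqrt{-33}}{3} = 1836 + \frac{i \sqrt{33}}{3}$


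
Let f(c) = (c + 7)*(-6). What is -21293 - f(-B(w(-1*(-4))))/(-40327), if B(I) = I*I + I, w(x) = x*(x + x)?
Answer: -858676517/40327 ≈ -21293.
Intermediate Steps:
w(x) = 2*x² (w(x) = x*(2*x) = 2*x²)
B(I) = I + I² (B(I) = I² + I = I + I²)
f(c) = -42 - 6*c (f(c) = (7 + c)*(-6) = -42 - 6*c)
-21293 - f(-B(w(-1*(-4))))/(-40327) = -21293 - (-42 - (-6)*(2*(-1*(-4))²)*(1 + 2*(-1*(-4))²))/(-40327) = -21293 - (-42 - (-6)*(2*4²)*(1 + 2*4²))*(-1)/40327 = -21293 - (-42 - (-6)*(2*16)*(1 + 2*16))*(-1)/40327 = -21293 - (-42 - (-6)*32*(1 + 32))*(-1)/40327 = -21293 - (-42 - (-6)*32*33)*(-1)/40327 = -21293 - (-42 - (-6)*1056)*(-1)/40327 = -21293 - (-42 - 6*(-1056))*(-1)/40327 = -21293 - (-42 + 6336)*(-1)/40327 = -21293 - 6294*(-1)/40327 = -21293 - 1*(-6294/40327) = -21293 + 6294/40327 = -858676517/40327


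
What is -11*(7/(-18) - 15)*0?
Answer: 0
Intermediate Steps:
-11*(7/(-18) - 15)*0 = -11*(7*(-1/18) - 15)*0 = -11*(-7/18 - 15)*0 = -11*(-277/18)*0 = (3047/18)*0 = 0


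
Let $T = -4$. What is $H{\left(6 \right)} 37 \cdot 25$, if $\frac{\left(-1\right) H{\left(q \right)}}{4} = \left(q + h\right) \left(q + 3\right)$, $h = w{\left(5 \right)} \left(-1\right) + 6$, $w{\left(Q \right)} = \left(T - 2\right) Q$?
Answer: $-1398600$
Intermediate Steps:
$w{\left(Q \right)} = - 6 Q$ ($w{\left(Q \right)} = \left(-4 - 2\right) Q = - 6 Q$)
$h = 36$ ($h = \left(-6\right) 5 \left(-1\right) + 6 = \left(-30\right) \left(-1\right) + 6 = 30 + 6 = 36$)
$H{\left(q \right)} = - 4 \left(3 + q\right) \left(36 + q\right)$ ($H{\left(q \right)} = - 4 \left(q + 36\right) \left(q + 3\right) = - 4 \left(36 + q\right) \left(3 + q\right) = - 4 \left(3 + q\right) \left(36 + q\right)$)
$H{\left(6 \right)} 37 \cdot 25 = \left(-432 - 936 - 4 \cdot 6^{2}\right) 37 \cdot 25 = \left(-432 - 936 - 144\right) 37 \cdot 25 = \left(-1512\right) 37 \cdot 25 = \left(-55944\right) 25 = -1398600$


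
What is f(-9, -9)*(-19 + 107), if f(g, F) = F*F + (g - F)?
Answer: 7128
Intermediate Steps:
f(g, F) = g + F**2 - F (f(g, F) = F**2 + (g - F) = g + F**2 - F)
f(-9, -9)*(-19 + 107) = (-9 + (-9)**2 - 1*(-9))*(-19 + 107) = (-9 + 81 + 9)*88 = 81*88 = 7128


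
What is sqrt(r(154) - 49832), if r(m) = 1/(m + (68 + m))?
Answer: I*sqrt(1761262114)/188 ≈ 223.23*I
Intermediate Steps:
r(m) = 1/(68 + 2*m)
sqrt(r(154) - 49832) = sqrt(1/(2*(34 + 154)) - 49832) = sqrt((1/2)/188 - 49832) = sqrt((1/2)*(1/188) - 49832) = sqrt(1/376 - 49832) = sqrt(-18736831/376) = I*sqrt(1761262114)/188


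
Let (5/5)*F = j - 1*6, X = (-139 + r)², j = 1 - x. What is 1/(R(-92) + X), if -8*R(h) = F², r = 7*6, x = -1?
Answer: 1/9407 ≈ 0.00010630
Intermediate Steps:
r = 42
j = 2 (j = 1 - 1*(-1) = 1 + 1 = 2)
X = 9409 (X = (-139 + 42)² = (-97)² = 9409)
F = -4 (F = 2 - 1*6 = 2 - 6 = -4)
R(h) = -2 (R(h) = -⅛*(-4)² = -⅛*16 = -2)
1/(R(-92) + X) = 1/(-2 + 9409) = 1/9407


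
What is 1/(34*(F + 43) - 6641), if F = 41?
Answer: -1/3785 ≈ -0.00026420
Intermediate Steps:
1/(34*(F + 43) - 6641) = 1/(34*(41 + 43) - 6641) = 1/(34*84 - 6641) = 1/(2856 - 6641) = 1/(-3785) = -1/3785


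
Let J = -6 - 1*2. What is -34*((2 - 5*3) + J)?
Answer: 714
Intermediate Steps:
J = -8 (J = -6 - 2 = -8)
-34*((2 - 5*3) + J) = -34*((2 - 5*3) - 8) = -34*((2 - 15) - 8) = -34*(-13 - 8) = -34*(-21) = 714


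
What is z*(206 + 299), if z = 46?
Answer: 23230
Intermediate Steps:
z*(206 + 299) = 46*(206 + 299) = 46*505 = 23230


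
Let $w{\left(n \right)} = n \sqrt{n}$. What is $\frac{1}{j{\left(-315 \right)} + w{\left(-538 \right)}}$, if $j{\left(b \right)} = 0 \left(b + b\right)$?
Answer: $\frac{i \sqrt{538}}{289444} \approx 8.0136 \cdot 10^{-5} i$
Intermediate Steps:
$j{\left(b \right)} = 0$ ($j{\left(b \right)} = 0 \cdot 2 b = 0$)
$w{\left(n \right)} = n^{\frac{3}{2}}$
$\frac{1}{j{\left(-315 \right)} + w{\left(-538 \right)}} = \frac{1}{0 + \left(-538\right)^{\frac{3}{2}}} = \frac{1}{0 - 538 i \sqrt{538}} = \frac{1}{\left(-538\right) i \sqrt{538}} = \frac{i \sqrt{538}}{289444}$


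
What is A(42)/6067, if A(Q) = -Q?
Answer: -42/6067 ≈ -0.0069227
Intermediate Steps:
A(42)/6067 = -1*42/6067 = -42*1/6067 = -42/6067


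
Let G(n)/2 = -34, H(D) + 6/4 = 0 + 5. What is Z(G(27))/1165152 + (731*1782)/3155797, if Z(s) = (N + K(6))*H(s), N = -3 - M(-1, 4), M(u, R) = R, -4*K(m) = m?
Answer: 6070728186493/14707932744576 ≈ 0.41275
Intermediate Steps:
H(D) = 7/2 (H(D) = -3/2 + (0 + 5) = -3/2 + 5 = 7/2)
G(n) = -68 (G(n) = 2*(-34) = -68)
K(m) = -m/4
N = -7 (N = -3 - 1*4 = -3 - 4 = -7)
Z(s) = -119/4 (Z(s) = (-7 - ¼*6)*(7/2) = (-7 - 3/2)*(7/2) = -17/2*7/2 = -119/4)
Z(G(27))/1165152 + (731*1782)/3155797 = -119/4/1165152 + (731*1782)/3155797 = -119/4*1/1165152 + 1302642*(1/3155797) = -119/4660608 + 1302642/3155797 = 6070728186493/14707932744576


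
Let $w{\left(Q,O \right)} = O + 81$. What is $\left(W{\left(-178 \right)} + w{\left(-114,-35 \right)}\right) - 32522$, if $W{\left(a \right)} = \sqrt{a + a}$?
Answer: $-32476 + 2 i \sqrt{89} \approx -32476.0 + 18.868 i$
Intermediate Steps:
$w{\left(Q,O \right)} = 81 + O$
$W{\left(a \right)} = \sqrt{2} \sqrt{a}$ ($W{\left(a \right)} = \sqrt{2 a} = \sqrt{2} \sqrt{a}$)
$\left(W{\left(-178 \right)} + w{\left(-114,-35 \right)}\right) - 32522 = \left(\sqrt{2} \sqrt{-178} + \left(81 - 35\right)\right) - 32522 = \left(\sqrt{2} i \sqrt{178} + 46\right) - 32522 = \left(2 i \sqrt{89} + 46\right) - 32522 = \left(46 + 2 i \sqrt{89}\right) - 32522 = -32476 + 2 i \sqrt{89}$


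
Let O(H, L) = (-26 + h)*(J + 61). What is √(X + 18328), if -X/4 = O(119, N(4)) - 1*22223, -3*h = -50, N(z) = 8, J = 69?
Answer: 2*√252165/3 ≈ 334.77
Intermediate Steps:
h = 50/3 (h = -⅓*(-50) = 50/3 ≈ 16.667)
O(H, L) = -3640/3 (O(H, L) = (-26 + 50/3)*(69 + 61) = -28/3*130 = -3640/3)
X = 281236/3 (X = -4*(-3640/3 - 1*22223) = -4*(-3640/3 - 22223) = -4*(-70309/3) = 281236/3 ≈ 93745.)
√(X + 18328) = √(281236/3 + 18328) = √(336220/3) = 2*√252165/3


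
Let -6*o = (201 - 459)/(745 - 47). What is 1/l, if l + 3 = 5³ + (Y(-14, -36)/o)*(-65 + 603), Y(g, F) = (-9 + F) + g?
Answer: -43/22150670 ≈ -1.9413e-6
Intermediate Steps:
Y(g, F) = -9 + F + g
o = 43/698 (o = -(201 - 459)/(6*(745 - 47)) = -(-43)/698 = -⅙*(-129/349) = 43/698 ≈ 0.061605)
l = -22150670/43 (l = -3 + (5³ + ((-9 - 36 - 14)/(43/698))*(-65 + 603)) = -3 + (125 - 59*698/43*538) = -3 + (125 - 41182/43*538) = -3 + (125 - 22155916/43) = -3 - 22150541/43 = -22150670/43 ≈ -5.1513e+5)
1/l = 1/(-22150670/43) = -43/22150670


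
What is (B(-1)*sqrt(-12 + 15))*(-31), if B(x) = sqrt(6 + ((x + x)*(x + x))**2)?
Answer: -31*sqrt(66) ≈ -251.85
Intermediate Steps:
B(x) = sqrt(6 + 16*x**4) (B(x) = sqrt(6 + ((2*x)*(2*x))**2) = sqrt(6 + (4*x**2)**2) = sqrt(6 + 16*x**4))
(B(-1)*sqrt(-12 + 15))*(-31) = (sqrt(6 + 16*(-1)**4)*sqrt(-12 + 15))*(-31) = (sqrt(6 + 16*1)*sqrt(3))*(-31) = (sqrt(6 + 16)*sqrt(3))*(-31) = (sqrt(22)*sqrt(3))*(-31) = sqrt(66)*(-31) = -31*sqrt(66)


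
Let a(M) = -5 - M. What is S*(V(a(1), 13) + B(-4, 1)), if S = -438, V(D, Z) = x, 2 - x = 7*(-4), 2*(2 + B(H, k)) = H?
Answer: -11388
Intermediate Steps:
B(H, k) = -2 + H/2
x = 30 (x = 2 - 7*(-4) = 2 - 1*(-28) = 2 + 28 = 30)
V(D, Z) = 30
S*(V(a(1), 13) + B(-4, 1)) = -438*(30 + (-2 + (1/2)*(-4))) = -438*(30 + (-2 - 2)) = -438*(30 - 4) = -438*26 = -11388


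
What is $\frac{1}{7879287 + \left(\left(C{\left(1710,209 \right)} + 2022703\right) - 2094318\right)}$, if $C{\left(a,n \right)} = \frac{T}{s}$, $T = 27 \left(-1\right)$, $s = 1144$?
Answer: $\frac{1144}{8931976741} \approx 1.2808 \cdot 10^{-7}$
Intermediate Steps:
$T = -27$
$C{\left(a,n \right)} = - \frac{27}{1144}$
$\frac{1}{7879287 + \left(\left(C{\left(1710,209 \right)} + 2022703\right) - 2094318\right)} = \frac{1}{7879287 + \left(\left(- \frac{27}{1144} + 2022703\right) - 2094318\right)} = \frac{1}{7879287 + \left(\frac{2313972205}{1144} - 2094318\right)} = \frac{1}{7879287 - \frac{81927587}{1144}} = \frac{1}{\frac{8931976741}{1144}} = \frac{1144}{8931976741}$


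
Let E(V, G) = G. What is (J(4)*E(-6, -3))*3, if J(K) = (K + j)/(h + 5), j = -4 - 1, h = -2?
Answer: 3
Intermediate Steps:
j = -5
J(K) = -5/3 + K/3 (J(K) = (K - 5)/(-2 + 5) = (-5 + K)/3 = (-5 + K)*(⅓) = -5/3 + K/3)
(J(4)*E(-6, -3))*3 = ((-5/3 + (⅓)*4)*(-3))*3 = ((-5/3 + 4/3)*(-3))*3 = -⅓*(-3)*3 = 1*3 = 3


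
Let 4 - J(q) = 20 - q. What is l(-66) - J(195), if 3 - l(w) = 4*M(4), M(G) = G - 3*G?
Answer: -144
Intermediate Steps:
M(G) = -2*G
J(q) = -16 + q (J(q) = 4 - (20 - q) = 4 + (-20 + q) = -16 + q)
l(w) = 35 (l(w) = 3 - 4*(-2*4) = 3 - 4*(-8) = 3 - 1*(-32) = 3 + 32 = 35)
l(-66) - J(195) = 35 - (-16 + 195) = 35 - 1*179 = 35 - 179 = -144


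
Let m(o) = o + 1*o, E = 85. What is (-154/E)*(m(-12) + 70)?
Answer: -7084/85 ≈ -83.341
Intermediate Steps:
m(o) = 2*o (m(o) = o + o = 2*o)
(-154/E)*(m(-12) + 70) = (-154/85)*(2*(-12) + 70) = (-154*1/85)*(-24 + 70) = -154/85*46 = -7084/85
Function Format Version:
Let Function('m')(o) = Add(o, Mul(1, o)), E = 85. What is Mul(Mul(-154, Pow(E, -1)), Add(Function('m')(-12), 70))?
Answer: Rational(-7084, 85) ≈ -83.341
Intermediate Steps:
Function('m')(o) = Mul(2, o) (Function('m')(o) = Add(o, o) = Mul(2, o))
Mul(Mul(-154, Pow(E, -1)), Add(Function('m')(-12), 70)) = Mul(Mul(-154, Pow(85, -1)), Add(Mul(2, -12), 70)) = Mul(Mul(-154, Rational(1, 85)), Add(-24, 70)) = Mul(Rational(-154, 85), 46) = Rational(-7084, 85)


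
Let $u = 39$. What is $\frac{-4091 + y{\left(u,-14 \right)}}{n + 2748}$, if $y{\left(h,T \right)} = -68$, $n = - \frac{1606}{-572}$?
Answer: $- \frac{108134}{71521} \approx -1.5119$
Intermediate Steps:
$n = \frac{73}{26}$ ($n = \left(-1606\right) \left(- \frac{1}{572}\right) = \frac{73}{26} \approx 2.8077$)
$\frac{-4091 + y{\left(u,-14 \right)}}{n + 2748} = \frac{-4091 - 68}{\frac{73}{26} + 2748} = - \frac{4159}{\frac{71521}{26}} = \left(-4159\right) \frac{26}{71521} = - \frac{108134}{71521}$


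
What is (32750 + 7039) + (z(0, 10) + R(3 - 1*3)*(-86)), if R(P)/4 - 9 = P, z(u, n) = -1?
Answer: 36692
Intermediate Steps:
R(P) = 36 + 4*P
(32750 + 7039) + (z(0, 10) + R(3 - 1*3)*(-86)) = (32750 + 7039) + (-1 + (36 + 4*(3 - 1*3))*(-86)) = 39789 + (-1 + (36 + 4*(3 - 3))*(-86)) = 39789 + (-1 + (36 + 4*0)*(-86)) = 39789 + (-1 + (36 + 0)*(-86)) = 39789 + (-1 + 36*(-86)) = 39789 + (-1 - 3096) = 39789 - 3097 = 36692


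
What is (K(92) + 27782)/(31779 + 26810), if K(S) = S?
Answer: 27874/58589 ≈ 0.47575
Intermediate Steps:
(K(92) + 27782)/(31779 + 26810) = (92 + 27782)/(31779 + 26810) = 27874/58589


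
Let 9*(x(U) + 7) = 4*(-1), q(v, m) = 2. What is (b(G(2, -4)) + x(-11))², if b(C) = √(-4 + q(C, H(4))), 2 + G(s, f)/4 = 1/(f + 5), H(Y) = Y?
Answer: 4327/81 - 134*I*√2/9 ≈ 53.42 - 21.056*I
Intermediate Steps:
x(U) = -67/9 (x(U) = -7 + (4*(-1))/9 = -7 + (⅑)*(-4) = -7 - 4/9 = -67/9)
G(s, f) = -8 + 4/(5 + f) (G(s, f) = -8 + 4/(f + 5) = -8 + 4/(5 + f))
b(C) = I*√2 (b(C) = √(-4 + 2) = √(-2) = I*√2)
(b(G(2, -4)) + x(-11))² = (I*√2 - 67/9)² = (-67/9 + I*√2)²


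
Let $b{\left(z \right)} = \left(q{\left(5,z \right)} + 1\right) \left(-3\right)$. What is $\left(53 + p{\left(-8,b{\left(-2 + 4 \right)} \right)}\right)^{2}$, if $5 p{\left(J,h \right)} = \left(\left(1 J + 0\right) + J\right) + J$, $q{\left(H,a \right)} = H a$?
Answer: $\frac{58081}{25} \approx 2323.2$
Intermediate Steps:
$b{\left(z \right)} = -3 - 15 z$ ($b{\left(z \right)} = \left(5 z + 1\right) \left(-3\right) = \left(1 + 5 z\right) \left(-3\right) = -3 - 15 z$)
$p{\left(J,h \right)} = \frac{3 J}{5}$ ($p{\left(J,h \right)} = \frac{\left(\left(1 J + 0\right) + J\right) + J}{5} = \frac{\left(\left(J + 0\right) + J\right) + J}{5} = \frac{\left(J + J\right) + J}{5} = \frac{2 J + J}{5} = \frac{3 J}{5}$)
$\left(53 + p{\left(-8,b{\left(-2 + 4 \right)} \right)}\right)^{2} = \left(53 + \frac{3}{5} \left(-8\right)\right)^{2} = \left(53 - \frac{24}{5}\right)^{2} = \left(\frac{241}{5}\right)^{2} = \frac{58081}{25}$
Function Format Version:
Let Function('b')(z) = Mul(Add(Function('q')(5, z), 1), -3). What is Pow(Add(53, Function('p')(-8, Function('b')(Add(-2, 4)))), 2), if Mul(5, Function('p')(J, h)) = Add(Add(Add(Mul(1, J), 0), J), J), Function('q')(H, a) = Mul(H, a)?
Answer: Rational(58081, 25) ≈ 2323.2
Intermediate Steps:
Function('b')(z) = Add(-3, Mul(-15, z)) (Function('b')(z) = Mul(Add(Mul(5, z), 1), -3) = Mul(Add(1, Mul(5, z)), -3) = Add(-3, Mul(-15, z)))
Function('p')(J, h) = Mul(Rational(3, 5), J) (Function('p')(J, h) = Mul(Rational(1, 5), Add(Add(Add(Mul(1, J), 0), J), J)) = Mul(Rational(1, 5), Add(Add(Add(J, 0), J), J)) = Mul(Rational(1, 5), Add(Add(J, J), J)) = Mul(Rational(1, 5), Add(Mul(2, J), J)) = Mul(Rational(1, 5), Mul(3, J)) = Mul(Rational(3, 5), J))
Pow(Add(53, Function('p')(-8, Function('b')(Add(-2, 4)))), 2) = Pow(Add(53, Mul(Rational(3, 5), -8)), 2) = Pow(Add(53, Rational(-24, 5)), 2) = Pow(Rational(241, 5), 2) = Rational(58081, 25)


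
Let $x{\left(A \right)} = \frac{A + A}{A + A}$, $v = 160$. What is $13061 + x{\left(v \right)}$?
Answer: $13062$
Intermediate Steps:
$x{\left(A \right)} = 1$ ($x{\left(A \right)} = \frac{2 A}{2 A} = 2 A \frac{1}{2 A} = 1$)
$13061 + x{\left(v \right)} = 13061 + 1 = 13062$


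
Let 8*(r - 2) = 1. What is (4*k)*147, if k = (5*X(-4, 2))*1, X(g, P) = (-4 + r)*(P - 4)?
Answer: 11025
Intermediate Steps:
r = 17/8 (r = 2 + (1/8)*1 = 2 + 1/8 = 17/8 ≈ 2.1250)
X(g, P) = 15/2 - 15*P/8 (X(g, P) = (-4 + 17/8)*(P - 4) = -15*(-4 + P)/8 = 15/2 - 15*P/8)
k = 75/4 (k = (5*(15/2 - 15/8*2))*1 = (5*(15/2 - 15/4))*1 = (5*(15/4))*1 = (75/4)*1 = 75/4 ≈ 18.750)
(4*k)*147 = (4*(75/4))*147 = 75*147 = 11025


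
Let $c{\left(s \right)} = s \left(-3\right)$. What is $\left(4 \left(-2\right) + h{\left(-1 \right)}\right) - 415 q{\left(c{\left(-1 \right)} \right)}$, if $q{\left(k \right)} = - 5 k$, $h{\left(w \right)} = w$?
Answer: $6216$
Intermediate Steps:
$c{\left(s \right)} = - 3 s$
$\left(4 \left(-2\right) + h{\left(-1 \right)}\right) - 415 q{\left(c{\left(-1 \right)} \right)} = \left(4 \left(-2\right) - 1\right) - 415 \left(- 5 \left(\left(-3\right) \left(-1\right)\right)\right) = \left(-8 - 1\right) - 415 \left(\left(-5\right) 3\right) = -9 - -6225 = -9 + 6225 = 6216$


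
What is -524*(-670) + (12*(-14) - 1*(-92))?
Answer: 351004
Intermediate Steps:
-524*(-670) + (12*(-14) - 1*(-92)) = 351080 + (-168 + 92) = 351080 - 76 = 351004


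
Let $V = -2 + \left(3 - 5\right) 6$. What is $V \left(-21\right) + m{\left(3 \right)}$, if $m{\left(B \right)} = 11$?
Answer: $305$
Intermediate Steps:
$V = -14$ ($V = -2 + \left(3 - 5\right) 6 = -2 - 12 = -14$)
$V \left(-21\right) + m{\left(3 \right)} = \left(-14\right) \left(-21\right) + 11 = 294 + 11 = 305$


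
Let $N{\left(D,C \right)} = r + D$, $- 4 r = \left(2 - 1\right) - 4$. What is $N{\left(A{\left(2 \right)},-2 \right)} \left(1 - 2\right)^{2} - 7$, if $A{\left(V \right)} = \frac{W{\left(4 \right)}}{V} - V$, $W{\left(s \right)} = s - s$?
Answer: $- \frac{33}{4} \approx -8.25$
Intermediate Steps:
$W{\left(s \right)} = 0$
$r = \frac{3}{4}$ ($r = - \frac{\left(2 - 1\right) - 4}{4} = - \frac{1 - 4}{4} = \left(- \frac{1}{4}\right) \left(-3\right) = \frac{3}{4} \approx 0.75$)
$A{\left(V \right)} = - V$ ($A{\left(V \right)} = \frac{0}{V} - V = 0 - V = - V$)
$N{\left(D,C \right)} = \frac{3}{4} + D$
$N{\left(A{\left(2 \right)},-2 \right)} \left(1 - 2\right)^{2} - 7 = \left(\frac{3}{4} - 2\right) \left(1 - 2\right)^{2} - 7 = \left(\frac{3}{4} - 2\right) \left(-1\right)^{2} - 7 = \left(- \frac{5}{4}\right) 1 - 7 = - \frac{5}{4} - 7 = - \frac{33}{4}$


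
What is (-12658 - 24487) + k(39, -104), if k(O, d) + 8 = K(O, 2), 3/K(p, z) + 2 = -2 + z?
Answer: -74309/2 ≈ -37155.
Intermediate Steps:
K(p, z) = 3/(-4 + z) (K(p, z) = 3/(-2 + (-2 + z)) = 3/(-4 + z))
k(O, d) = -19/2 (k(O, d) = -8 + 3/(-4 + 2) = -8 + 3/(-2) = -8 + 3*(-½) = -8 - 3/2 = -19/2)
(-12658 - 24487) + k(39, -104) = (-12658 - 24487) - 19/2 = -37145 - 19/2 = -74309/2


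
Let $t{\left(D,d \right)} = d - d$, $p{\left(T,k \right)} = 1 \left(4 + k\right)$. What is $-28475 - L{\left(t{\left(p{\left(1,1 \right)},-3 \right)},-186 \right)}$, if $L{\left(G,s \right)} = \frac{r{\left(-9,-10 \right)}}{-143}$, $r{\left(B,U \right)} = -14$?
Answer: $- \frac{4071939}{143} \approx -28475.0$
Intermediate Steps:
$p{\left(T,k \right)} = 4 + k$
$t{\left(D,d \right)} = 0$
$L{\left(G,s \right)} = \frac{14}{143}$ ($L{\left(G,s \right)} = - \frac{14}{-143} = \left(-14\right) \left(- \frac{1}{143}\right) = \frac{14}{143}$)
$-28475 - L{\left(t{\left(p{\left(1,1 \right)},-3 \right)},-186 \right)} = -28475 - \frac{14}{143} = - \frac{4071939}{143}$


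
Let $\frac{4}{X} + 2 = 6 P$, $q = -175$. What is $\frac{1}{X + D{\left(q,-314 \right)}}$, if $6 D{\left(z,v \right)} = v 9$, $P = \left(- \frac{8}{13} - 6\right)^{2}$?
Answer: $- \frac{22019}{10370611} \approx -0.0021232$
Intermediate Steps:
$P = \frac{7396}{169}$ ($P = \left(\left(-8\right) \frac{1}{13} - 6\right)^{2} = \left(- \frac{8}{13} - 6\right)^{2} = \left(- \frac{86}{13}\right)^{2} = \frac{7396}{169} \approx 43.763$)
$D{\left(z,v \right)} = \frac{3 v}{2}$ ($D{\left(z,v \right)} = \frac{v 9}{6} = \frac{9 v}{6} = \frac{3 v}{2}$)
$X = \frac{338}{22019}$ ($X = \frac{4}{-2 + 6 \cdot \frac{7396}{169}} = \frac{4}{-2 + \frac{44376}{169}} = \frac{4}{\frac{44038}{169}} = 4 \cdot \frac{169}{44038} = \frac{338}{22019} \approx 0.01535$)
$\frac{1}{X + D{\left(q,-314 \right)}} = \frac{1}{\frac{338}{22019} + \frac{3}{2} \left(-314\right)} = \frac{1}{\frac{338}{22019} - 471} = \frac{1}{- \frac{10370611}{22019}} = - \frac{22019}{10370611}$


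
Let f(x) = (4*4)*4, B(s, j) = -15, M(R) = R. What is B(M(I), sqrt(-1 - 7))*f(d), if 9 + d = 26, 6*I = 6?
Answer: -960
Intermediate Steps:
I = 1 (I = (1/6)*6 = 1)
d = 17 (d = -9 + 26 = 17)
f(x) = 64 (f(x) = 16*4 = 64)
B(M(I), sqrt(-1 - 7))*f(d) = -15*64 = -960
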